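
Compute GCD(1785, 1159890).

15

1785 = 3 · 5 · 7 · 17
1159890 = 2 · 3 · 5 · 23 · 41²
Common: 3 · 5 = 15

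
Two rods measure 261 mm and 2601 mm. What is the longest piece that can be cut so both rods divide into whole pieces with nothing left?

261 = 3² · 29
2601 = 3² · 17²
Common: 3² = 9

9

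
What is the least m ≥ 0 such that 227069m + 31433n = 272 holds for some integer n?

1590

Euclid: 227069 = 7·31433 + 7038; 31433 = 4·7038 + 3281; 7038 = 2·3281 + 476; 3281 = 6·476 + 425; 476 = 1·425 + 51; 425 = 8·51 + 17; 51 = 3·17 + 0 → gcd = 17; 272 = 17·16.
Back-substitution yields 227069·(-594) + 31433·(4291) = 17, so one solution is m = -594·16 = -9504, n = 4291·16 = 68656.
Solutions in m differ by 31433/17 = 1849; the one in [0, 1849) is -9504 mod 1849 = 1590.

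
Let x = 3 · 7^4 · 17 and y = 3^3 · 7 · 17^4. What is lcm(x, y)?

5414415867

max exponent per prime: 3^3 · 7^4 · 17^4 = 5414415867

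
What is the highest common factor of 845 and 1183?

Euclid: 1183 = 1·845 + 338; 845 = 2·338 + 169; 338 = 2·169 + 0. Last nonzero remainder: 169.

169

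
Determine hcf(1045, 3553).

209

Euclid: 3553 = 3·1045 + 418; 1045 = 2·418 + 209; 418 = 2·209 + 0. Last nonzero remainder: 209.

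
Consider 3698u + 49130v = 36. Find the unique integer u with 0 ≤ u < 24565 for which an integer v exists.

gcd(3698, 49130) = 2 (Euclid: 49130 = 13·3698 + 1056; 3698 = 3·1056 + 530; 1056 = 1·530 + 526; 530 = 1·526 + 4; 526 = 131·4 + 2; 4 = 2·2 + 0), and 2 | 36.
Extended Euclid: 3698·(-12236) + 49130·(921) = 2. Scale by 18: u₀ = -220248.
General solution u = u₀ + 24565t; reducing mod 24565 gives u = 837 (and v = -63).

837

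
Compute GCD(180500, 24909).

361

180500 = 2² · 5³ · 19²
24909 = 3 · 19² · 23
Common: 19² = 361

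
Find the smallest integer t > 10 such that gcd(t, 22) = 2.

Multiples of 2 above 10: 2·6, 2·7, … . Need the cofactor coprime to 22/2 = 11.
Checking s = 6, 7, … the first with gcd(s, 11) = 1 is s = 6, giving 12.

12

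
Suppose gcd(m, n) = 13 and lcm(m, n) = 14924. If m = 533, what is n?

364

m·n = gcd·lcm = 13·14924 = 194012, so n = 194012/533 = 364.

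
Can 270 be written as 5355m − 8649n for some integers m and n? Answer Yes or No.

Yes

By Bézout, 5355m − 8649n = 270 has integer solutions iff gcd(5355, 8649) | 270.
Euclid: 8649 = 1·5355 + 3294; 5355 = 1·3294 + 2061; 3294 = 1·2061 + 1233; 2061 = 1·1233 + 828; 1233 = 1·828 + 405; 828 = 2·405 + 18; 405 = 22·18 + 9; 18 = 2·9 + 0. gcd = 9; 270 mod 9 = 0. Yes.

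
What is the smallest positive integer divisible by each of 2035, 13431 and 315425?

2035 = 5 · 11 · 37; 13431 = 3 · 11² · 37; 315425 = 5² · 11 · 31 · 37
lcm takes max exponent of each prime: 3 · 5² · 11² · 31 · 37 = 10409025

10409025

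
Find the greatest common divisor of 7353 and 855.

171

7353 = 3² · 19 · 43
855 = 3² · 5 · 19
Common: 3² · 19 = 171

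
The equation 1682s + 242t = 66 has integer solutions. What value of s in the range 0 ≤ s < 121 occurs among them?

gcd(1682, 242) = 2 (Euclid: 1682 = 6·242 + 230; 242 = 1·230 + 12; 230 = 19·12 + 2; 12 = 6·2 + 0), and 2 | 66.
Extended Euclid: 1682·(20) + 242·(-139) = 2. Scale by 33: s₀ = 660.
General solution s = s₀ + 121k; reducing mod 121 gives s = 55 (and t = -382).

55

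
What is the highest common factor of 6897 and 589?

6897 = 3 · 11² · 19
589 = 19 · 31
Common: 19 = 19

19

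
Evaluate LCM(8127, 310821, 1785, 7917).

3854620211715

lcm(8127, 310821) = 8127·310821/gcd = 2526042267/21 = 120287727
lcm(120287727, 1785) = 120287727·1785/gcd = 214713592695/21 = 10224456795
lcm(10224456795, 7917) = 10224456795·7917/gcd = 80947024446015/21 = 3854620211715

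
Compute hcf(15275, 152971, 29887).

13

15275 = 5² · 13 · 47; 152971 = 7 · 13 · 41²; 29887 = 11² · 13 · 19
gcd takes min exponent of each prime: 13 = 13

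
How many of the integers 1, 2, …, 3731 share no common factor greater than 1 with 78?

1148

78 = 2·3·13. Inclusion–exclusion on these primes:
3731 − ⌊3731/2⌋ − ⌊3731/3⌋ − ⌊3731/13⌋ + ⌊3731/6⌋ + ⌊3731/26⌋ + ⌊3731/39⌋ − ⌊3731/78⌋ = 1148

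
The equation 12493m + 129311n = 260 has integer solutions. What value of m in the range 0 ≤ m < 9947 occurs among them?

1977

Reduce mod 129311: 12493m ≡ 260 (mod 129311). With g = gcd(12493, 129311) = 13 dividing 260, divide through: 961m ≡ 20 (mod 9947).
Since gcd(961, 9947) = 1, m ≡ 20·(961)⁻¹ ≡ 1977 (mod 9947). Smallest non-negative: 1977.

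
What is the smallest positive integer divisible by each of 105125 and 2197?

105125 = 5³ · 29²; 2197 = 13³
max exponents: 5³ · 13³ · 29² = 230959625

230959625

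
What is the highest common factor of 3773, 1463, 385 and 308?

gcd(3773, 1463): 3773 = 2·1463 + 847; 1463 = 1·847 + 616; 847 = 1·616 + 231; 616 = 2·231 + 154; 231 = 1·154 + 77; 154 = 2·77 + 0 → 77
gcd(77, 385): 385 = 5·77 + 0 → 77
gcd(77, 308): 308 = 4·77 + 0 → 77

77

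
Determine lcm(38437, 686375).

gcd first: 686375 = 17·38437 + 32946; 38437 = 1·32946 + 5491; 32946 = 6·5491 + 0 → gcd = 5491
lcm = 38437·686375/gcd = 26382195875/5491 = 4804625

4804625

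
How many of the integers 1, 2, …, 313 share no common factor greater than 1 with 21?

Prime factors of 21: 3, 7. Count integers ≤ 313 divisible by none of them.
By inclusion–exclusion: 313 − ⌊313/3⌋ − ⌊313/7⌋ + ⌊313/21⌋ = 179.

179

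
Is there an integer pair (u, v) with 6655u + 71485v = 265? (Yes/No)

By Bézout, 6655u + 71485v = 265 has integer solutions iff gcd(6655, 71485) | 265.
Euclid: 71485 = 10·6655 + 4935; 6655 = 1·4935 + 1720; 4935 = 2·1720 + 1495; 1720 = 1·1495 + 225; 1495 = 6·225 + 145; 225 = 1·145 + 80; 145 = 1·80 + 65; 80 = 1·65 + 15; 65 = 4·15 + 5; 15 = 3·5 + 0. gcd = 5; 265 mod 5 = 0. Yes.

Yes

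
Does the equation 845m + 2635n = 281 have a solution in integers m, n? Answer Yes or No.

gcd(845, 2635): 2635 = 3·845 + 100; 845 = 8·100 + 45; 100 = 2·45 + 10; 45 = 4·10 + 5; 10 = 2·5 + 0 → 5
5 does not divide 281, so a solution does not exist.

No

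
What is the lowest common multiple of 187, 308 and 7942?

lcm(187, 308) = 187·308/gcd = 57596/11 = 5236
lcm(5236, 7942) = 5236·7942/gcd = 41584312/22 = 1890196

1890196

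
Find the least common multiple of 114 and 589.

gcd first: 589 = 5·114 + 19; 114 = 6·19 + 0 → gcd = 19
lcm = 114·589/gcd = 67146/19 = 3534

3534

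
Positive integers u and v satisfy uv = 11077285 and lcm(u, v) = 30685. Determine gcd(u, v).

361

From gcd × lcm = uv: gcd = 11077285 / 30685 = 361.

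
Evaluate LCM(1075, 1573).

1690975

1075 = 5² · 43; 1573 = 11² · 13
max exponents: 5² · 11² · 13 · 43 = 1690975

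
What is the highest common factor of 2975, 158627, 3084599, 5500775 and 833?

119

gcd(2975, 158627): 158627 = 53·2975 + 952; 2975 = 3·952 + 119; 952 = 8·119 + 0 → 119
gcd(119, 3084599): 3084599 = 25921·119 + 0 → 119
gcd(119, 5500775): 5500775 = 46225·119 + 0 → 119
gcd(119, 833): 833 = 7·119 + 0 → 119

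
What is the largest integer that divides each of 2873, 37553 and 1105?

gcd(2873, 37553): 37553 = 13·2873 + 204; 2873 = 14·204 + 17; 204 = 12·17 + 0 → 17
gcd(17, 1105): 1105 = 65·17 + 0 → 17

17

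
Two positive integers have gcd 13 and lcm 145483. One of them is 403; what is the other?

4693

Using mn = gcd(m,n)·lcm(m,n) = 13·145483 = 1891279, we get n = 1891279/403 = 4693.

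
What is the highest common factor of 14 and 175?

7

Euclid: 175 = 12·14 + 7; 14 = 2·7 + 0. Last nonzero remainder: 7.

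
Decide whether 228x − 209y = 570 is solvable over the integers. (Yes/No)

Yes

By Bézout, 228x − 209y = 570 has integer solutions iff gcd(228, 209) | 570.
Euclid: 228 = 1·209 + 19; 209 = 11·19 + 0. gcd = 19; 570 mod 19 = 0. Yes.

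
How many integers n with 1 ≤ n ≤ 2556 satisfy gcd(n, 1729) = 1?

1917

1729 = 7·13·19. Inclusion–exclusion on these primes:
2556 − ⌊2556/7⌋ − ⌊2556/13⌋ − ⌊2556/19⌋ + ⌊2556/91⌋ + ⌊2556/133⌋ + ⌊2556/247⌋ − ⌊2556/1729⌋ = 1917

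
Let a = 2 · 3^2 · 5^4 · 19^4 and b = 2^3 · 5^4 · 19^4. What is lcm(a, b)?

max exponent per prime: 2^3 · 3^2 · 5^4 · 19^4 = 5864445000

5864445000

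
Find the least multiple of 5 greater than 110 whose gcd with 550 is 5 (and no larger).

115

550 = 5·110. Any m with gcd(m, 550) = 5 is a multiple of 5, say 5s, with s coprime to 110.
Need s > 110/5, so s ≥ 23. First s ≥ 23 with gcd(s, 110) = 1 is s = 23. Thus m = 5·23 = 115.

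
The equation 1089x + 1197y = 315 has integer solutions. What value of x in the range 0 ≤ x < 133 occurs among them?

119

Reduce mod 1197: 1089x ≡ 315 (mod 1197). With g = gcd(1089, 1197) = 9 dividing 315, divide through: 121x ≡ 35 (mod 133).
Since gcd(121, 133) = 1, x ≡ 35·(121)⁻¹ ≡ 119 (mod 133). Smallest non-negative: 119.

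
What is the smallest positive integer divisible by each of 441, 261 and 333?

lcm(441, 261) = 441·261/gcd = 115101/9 = 12789
lcm(12789, 333) = 12789·333/gcd = 4258737/9 = 473193

473193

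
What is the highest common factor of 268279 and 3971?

268279 = 11 · 29³
3971 = 11 · 19²
Common: 11 = 11

11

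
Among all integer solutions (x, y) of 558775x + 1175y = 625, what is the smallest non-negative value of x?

10

Euclid: 558775 = 475·1175 + 650; 1175 = 1·650 + 525; 650 = 1·525 + 125; 525 = 4·125 + 25; 125 = 5·25 + 0 → gcd = 25; 625 = 25·25.
Back-substitution yields 558775·(-9) + 1175·(4280) = 25, so one solution is x = -9·25 = -225, y = 4280·25 = 107000.
Solutions in x differ by 1175/25 = 47; the one in [0, 47) is -225 mod 47 = 10.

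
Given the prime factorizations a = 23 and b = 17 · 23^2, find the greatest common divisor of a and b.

23

min exponent per shared prime: 23 = 23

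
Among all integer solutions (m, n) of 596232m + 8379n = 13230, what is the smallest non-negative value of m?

10

Euclid: 596232 = 71·8379 + 1323; 8379 = 6·1323 + 441; 1323 = 3·441 + 0 → gcd = 441; 13230 = 441·30.
Back-substitution yields 596232·(-6) + 8379·(427) = 441, so one solution is m = -6·30 = -180, n = 427·30 = 12810.
Solutions in m differ by 8379/441 = 19; the one in [0, 19) is -180 mod 19 = 10.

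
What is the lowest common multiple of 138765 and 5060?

138765 = 3 · 5 · 11 · 29²; 5060 = 2² · 5 · 11 · 23
max exponents: 2² · 3 · 5 · 11 · 23 · 29² = 12766380

12766380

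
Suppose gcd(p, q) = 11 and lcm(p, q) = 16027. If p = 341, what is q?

p·q = gcd·lcm = 11·16027 = 176297, so q = 176297/341 = 517.

517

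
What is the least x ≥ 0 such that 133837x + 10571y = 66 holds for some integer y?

112

Euclid: 133837 = 12·10571 + 6985; 10571 = 1·6985 + 3586; 6985 = 1·3586 + 3399; 3586 = 1·3399 + 187; 3399 = 18·187 + 33; 187 = 5·33 + 22; 33 = 1·22 + 11; 22 = 2·11 + 0 → gcd = 11; 66 = 11·6.
Back-substitution yields 133837·(339) + 10571·(-4292) = 11, so one solution is x = 339·6 = 2034, y = -4292·6 = -25752.
Solutions in x differ by 10571/11 = 961; the one in [0, 961) is 2034 mod 961 = 112.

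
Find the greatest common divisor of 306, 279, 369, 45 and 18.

306 = 2 · 3² · 17; 279 = 3² · 31; 369 = 3² · 41; 45 = 3² · 5; 18 = 2 · 3²
gcd takes min exponent of each prime: 3² = 9

9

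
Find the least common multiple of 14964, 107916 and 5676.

1480283772

lcm(14964, 107916) = 14964·107916/gcd = 1614855024/12 = 134571252
lcm(134571252, 5676) = 134571252·5676/gcd = 763826426352/516 = 1480283772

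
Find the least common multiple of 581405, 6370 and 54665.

581405 = 5 · 11² · 31²; 6370 = 2 · 5 · 7² · 13; 54665 = 5 · 13 · 29²
lcm takes max exponent of each prime: 2 · 5 · 7² · 11² · 13 · 29² · 31² = 622937084770

622937084770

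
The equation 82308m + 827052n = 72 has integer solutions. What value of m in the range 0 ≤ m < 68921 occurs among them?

gcd(82308, 827052) = 12 (Euclid: 827052 = 10·82308 + 3972; 82308 = 20·3972 + 2868; 3972 = 1·2868 + 1104; 2868 = 2·1104 + 660; 1104 = 1·660 + 444; 660 = 1·444 + 216; 444 = 2·216 + 12; 216 = 18·12 + 0), and 12 | 72.
Extended Euclid: 82308·(-3748) + 827052·(373) = 12. Scale by 6: m₀ = -22488.
General solution m = m₀ + 68921t; reducing mod 68921 gives m = 46433 (and n = -4621).

46433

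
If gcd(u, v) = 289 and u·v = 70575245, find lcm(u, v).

gcd·lcm = product, so lcm = 70575245/289 = 244205.

244205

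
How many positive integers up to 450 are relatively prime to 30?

30 = 2·3·5. Inclusion–exclusion on these primes:
450 − ⌊450/2⌋ − ⌊450/3⌋ − ⌊450/5⌋ + ⌊450/6⌋ + ⌊450/10⌋ + ⌊450/15⌋ − ⌊450/30⌋ = 120

120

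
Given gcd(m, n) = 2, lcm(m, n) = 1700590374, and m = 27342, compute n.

124394

m·n = gcd·lcm = 2·1700590374 = 3401180748, so n = 3401180748/27342 = 124394.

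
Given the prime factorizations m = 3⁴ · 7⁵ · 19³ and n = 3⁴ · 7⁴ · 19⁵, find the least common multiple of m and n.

3370879467333

max exponent per prime: 3⁴ · 7⁵ · 19⁵ = 3370879467333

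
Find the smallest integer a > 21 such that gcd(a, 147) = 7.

28

147 = 7·21. Any a with gcd(a, 147) = 7 is a multiple of 7, say 7s, with s coprime to 21.
Need s > 21/7, so s ≥ 4. First s ≥ 4 with gcd(s, 21) = 1 is s = 4. Thus a = 7·4 = 28.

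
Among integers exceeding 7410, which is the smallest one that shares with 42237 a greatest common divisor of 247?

42237 = 247·171. Any a with gcd(a, 42237) = 247 is a multiple of 247, say 247s, with s coprime to 171.
Need s > 7410/247, so s ≥ 31. First s ≥ 31 with gcd(s, 171) = 1 is s = 31. Thus a = 247·31 = 7657.

7657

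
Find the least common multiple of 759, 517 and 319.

1034517

lcm(759, 517) = 759·517/gcd = 392403/11 = 35673
lcm(35673, 319) = 35673·319/gcd = 11379687/11 = 1034517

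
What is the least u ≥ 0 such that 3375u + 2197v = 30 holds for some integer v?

Euclid: 3375 = 1·2197 + 1178; 2197 = 1·1178 + 1019; 1178 = 1·1019 + 159; 1019 = 6·159 + 65; 159 = 2·65 + 29; 65 = 2·29 + 7; 29 = 4·7 + 1; 7 = 7·1 + 0 → gcd = 1; 30 = 1·30.
Back-substitution yields 3375·(304) + 2197·(-467) = 1, so one solution is u = 304·30 = 9120, v = -467·30 = -14010.
Solutions in u differ by 2197/1 = 2197; the one in [0, 2197) is 9120 mod 2197 = 332.

332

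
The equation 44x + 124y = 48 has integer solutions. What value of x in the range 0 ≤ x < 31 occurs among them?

gcd(44, 124) = 4 (Euclid: 124 = 2·44 + 36; 44 = 1·36 + 8; 36 = 4·8 + 4; 8 = 2·4 + 0), and 4 | 48.
Extended Euclid: 44·(-14) + 124·(5) = 4. Scale by 12: x₀ = -168.
General solution x = x₀ + 31t; reducing mod 31 gives x = 18 (and y = -6).

18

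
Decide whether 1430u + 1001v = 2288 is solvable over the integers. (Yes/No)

gcd(1430, 1001): 1430 = 1·1001 + 429; 1001 = 2·429 + 143; 429 = 3·143 + 0 → 143
143 divides 2288, so a solution exists.

Yes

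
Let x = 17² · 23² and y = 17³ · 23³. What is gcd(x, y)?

min exponent per shared prime: 17² · 23² = 152881

152881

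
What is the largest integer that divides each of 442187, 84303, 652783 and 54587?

gcd(442187, 84303): 442187 = 5·84303 + 20672; 84303 = 4·20672 + 1615; 20672 = 12·1615 + 1292; 1615 = 1·1292 + 323; 1292 = 4·323 + 0 → 323
gcd(323, 652783): 652783 = 2021·323 + 0 → 323
gcd(323, 54587): 54587 = 169·323 + 0 → 323

323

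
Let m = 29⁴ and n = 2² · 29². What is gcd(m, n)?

841

min exponent per shared prime: 29² = 841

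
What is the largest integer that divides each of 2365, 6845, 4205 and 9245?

5

2365 = 5 · 11 · 43; 6845 = 5 · 37²; 4205 = 5 · 29²; 9245 = 5 · 43²
gcd takes min exponent of each prime: 5 = 5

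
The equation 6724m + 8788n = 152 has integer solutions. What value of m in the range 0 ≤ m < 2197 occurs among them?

315

Reduce mod 8788: 6724m ≡ 152 (mod 8788). With g = gcd(6724, 8788) = 4 dividing 152, divide through: 1681m ≡ 38 (mod 2197).
Since gcd(1681, 2197) = 1, m ≡ 38·(1681)⁻¹ ≡ 315 (mod 2197). Smallest non-negative: 315.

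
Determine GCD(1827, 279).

1827 = 3² · 7 · 29
279 = 3² · 31
Common: 3² = 9

9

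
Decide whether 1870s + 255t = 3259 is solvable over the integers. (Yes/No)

No

gcd(1870, 255): 1870 = 7·255 + 85; 255 = 3·85 + 0 → 85
85 does not divide 3259, so a solution does not exist.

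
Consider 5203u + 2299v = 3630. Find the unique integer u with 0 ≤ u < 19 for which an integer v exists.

Reduce mod 2299: 5203u ≡ 3630 (mod 2299). With g = gcd(5203, 2299) = 121 dividing 3630, divide through: 43u ≡ 30 (mod 19).
Since gcd(43, 19) = 1, u ≡ 30·(43)⁻¹ ≡ 6 (mod 19). Smallest non-negative: 6.

6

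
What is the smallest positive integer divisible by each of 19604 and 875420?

25387180

19604 = 2² · 13² · 29; 875420 = 2² · 5 · 7 · 13² · 37
max exponents: 2² · 5 · 7 · 13² · 29 · 37 = 25387180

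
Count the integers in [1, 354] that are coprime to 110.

110 = 2·5·11. Inclusion–exclusion on these primes:
354 − ⌊354/2⌋ − ⌊354/5⌋ − ⌊354/11⌋ + ⌊354/10⌋ + ⌊354/22⌋ + ⌊354/55⌋ − ⌊354/110⌋ = 129

129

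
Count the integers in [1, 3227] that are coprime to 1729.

Prime factors of 1729: 7, 13, 19. Count integers ≤ 3227 divisible by none of them.
By inclusion–exclusion: 3227 − ⌊3227/7⌋ − ⌊3227/13⌋ − ⌊3227/19⌋ + ⌊3227/91⌋ + ⌊3227/133⌋ + ⌊3227/247⌋ − ⌊3227/1729⌋ = 2420.

2420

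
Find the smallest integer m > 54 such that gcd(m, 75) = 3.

Multiples of 3 above 54: 3·19, 3·20, … . Need the cofactor coprime to 75/3 = 25.
Checking s = 19, 20, … the first with gcd(s, 25) = 1 is s = 19, giving 57.

57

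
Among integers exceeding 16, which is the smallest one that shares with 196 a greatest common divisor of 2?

18

Multiples of 2 above 16: 2·9, 2·10, … . Need the cofactor coprime to 196/2 = 98.
Checking s = 9, 10, … the first with gcd(s, 98) = 1 is s = 9, giving 18.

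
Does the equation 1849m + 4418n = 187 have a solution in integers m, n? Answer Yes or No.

By Bézout, 1849m + 4418n = 187 has integer solutions iff gcd(1849, 4418) | 187.
Euclid: 4418 = 2·1849 + 720; 1849 = 2·720 + 409; 720 = 1·409 + 311; 409 = 1·311 + 98; 311 = 3·98 + 17; 98 = 5·17 + 13; 17 = 1·13 + 4; 13 = 3·4 + 1; 4 = 4·1 + 0. gcd = 1; 187 mod 1 = 0. Yes.

Yes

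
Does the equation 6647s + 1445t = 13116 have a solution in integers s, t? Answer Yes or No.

No

gcd(6647, 1445): 6647 = 4·1445 + 867; 1445 = 1·867 + 578; 867 = 1·578 + 289; 578 = 2·289 + 0 → 289
289 does not divide 13116, so a solution does not exist.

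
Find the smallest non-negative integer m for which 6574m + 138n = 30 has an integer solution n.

Reduce mod 138: 6574m ≡ 30 (mod 138). With g = gcd(6574, 138) = 2 dividing 30, divide through: 3287m ≡ 15 (mod 69).
Since gcd(3287, 69) = 1, m ≡ 15·(3287)⁻¹ ≡ 27 (mod 69). Smallest non-negative: 27.

27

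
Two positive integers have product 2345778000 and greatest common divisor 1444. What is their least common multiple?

1624500

gcd·lcm = product, so lcm = 2345778000/1444 = 1624500.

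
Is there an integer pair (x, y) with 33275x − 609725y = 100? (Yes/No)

Yes

By Bézout, 33275x − 609725y = 100 has integer solutions iff gcd(33275, 609725) | 100.
Euclid: 609725 = 18·33275 + 10775; 33275 = 3·10775 + 950; 10775 = 11·950 + 325; 950 = 2·325 + 300; 325 = 1·300 + 25; 300 = 12·25 + 0. gcd = 25; 100 mod 25 = 0. Yes.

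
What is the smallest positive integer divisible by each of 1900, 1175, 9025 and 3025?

205300700

1900 = 2² · 5² · 19; 1175 = 5² · 47; 9025 = 5² · 19²; 3025 = 5² · 11²
lcm takes max exponent of each prime: 2² · 5² · 11² · 19² · 47 = 205300700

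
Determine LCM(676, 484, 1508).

2372084

676 = 2² · 13²; 484 = 2² · 11²; 1508 = 2² · 13 · 29
lcm takes max exponent of each prime: 2² · 11² · 13² · 29 = 2372084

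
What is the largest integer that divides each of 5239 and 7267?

169

5239 = 13² · 31
7267 = 13² · 43
Common: 13² = 169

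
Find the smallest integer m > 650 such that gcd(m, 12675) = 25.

Multiples of 25 above 650: 25·27, 25·28, … . Need the cofactor coprime to 12675/25 = 507.
Checking s = 27, 28, … the first with gcd(s, 507) = 1 is s = 28, giving 700.

700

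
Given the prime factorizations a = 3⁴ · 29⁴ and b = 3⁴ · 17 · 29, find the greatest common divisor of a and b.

2349

min exponent per shared prime: 3⁴ · 29 = 2349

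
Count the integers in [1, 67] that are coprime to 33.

41

33 = 3·11. Inclusion–exclusion on these primes:
67 − ⌊67/3⌋ − ⌊67/11⌋ + ⌊67/33⌋ = 41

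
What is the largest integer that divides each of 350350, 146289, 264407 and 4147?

gcd(350350, 146289): 350350 = 2·146289 + 57772; 146289 = 2·57772 + 30745; 57772 = 1·30745 + 27027; 30745 = 1·27027 + 3718; 27027 = 7·3718 + 1001; 3718 = 3·1001 + 715; 1001 = 1·715 + 286; 715 = 2·286 + 143; 286 = 2·143 + 0 → 143
gcd(143, 264407): 264407 = 1849·143 + 0 → 143
gcd(143, 4147): 4147 = 29·143 + 0 → 143

143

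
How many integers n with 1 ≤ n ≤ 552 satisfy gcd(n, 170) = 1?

208

Prime factors of 170: 2, 5, 17. Count integers ≤ 552 divisible by none of them.
By inclusion–exclusion: 552 − ⌊552/2⌋ − ⌊552/5⌋ − ⌊552/17⌋ + ⌊552/10⌋ + ⌊552/34⌋ + ⌊552/85⌋ − ⌊552/170⌋ = 208.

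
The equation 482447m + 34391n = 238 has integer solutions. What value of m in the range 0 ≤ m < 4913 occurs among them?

Reduce mod 34391: 482447m ≡ 238 (mod 34391). With g = gcd(482447, 34391) = 7 dividing 238, divide through: 68921m ≡ 34 (mod 4913).
Since gcd(68921, 4913) = 1, m ≡ 34·(68921)⁻¹ ≡ 2227 (mod 4913). Smallest non-negative: 2227.

2227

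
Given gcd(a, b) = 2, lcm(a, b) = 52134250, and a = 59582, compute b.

1750

Using ab = gcd(a,b)·lcm(a,b) = 2·52134250 = 104268500, we get b = 104268500/59582 = 1750.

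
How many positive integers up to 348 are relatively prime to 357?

187

Prime factors of 357: 3, 7, 17. Count integers ≤ 348 divisible by none of them.
By inclusion–exclusion: 348 − ⌊348/3⌋ − ⌊348/7⌋ − ⌊348/17⌋ + ⌊348/21⌋ + ⌊348/51⌋ + ⌊348/119⌋ − ⌊348/357⌋ = 187.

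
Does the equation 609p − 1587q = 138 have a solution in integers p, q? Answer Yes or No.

By Bézout, 609p − 1587q = 138 has integer solutions iff gcd(609, 1587) | 138.
Euclid: 1587 = 2·609 + 369; 609 = 1·369 + 240; 369 = 1·240 + 129; 240 = 1·129 + 111; 129 = 1·111 + 18; 111 = 6·18 + 3; 18 = 6·3 + 0. gcd = 3; 138 mod 3 = 0. Yes.

Yes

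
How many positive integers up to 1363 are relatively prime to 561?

778

Prime factors of 561: 3, 11, 17. Count integers ≤ 1363 divisible by none of them.
By inclusion–exclusion: 1363 − ⌊1363/3⌋ − ⌊1363/11⌋ − ⌊1363/17⌋ + ⌊1363/33⌋ + ⌊1363/51⌋ + ⌊1363/187⌋ − ⌊1363/561⌋ = 778.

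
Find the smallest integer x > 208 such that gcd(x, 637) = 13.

221

Multiples of 13 above 208: 13·17, 13·18, … . Need the cofactor coprime to 637/13 = 49.
Checking s = 17, 18, … the first with gcd(s, 49) = 1 is s = 17, giving 221.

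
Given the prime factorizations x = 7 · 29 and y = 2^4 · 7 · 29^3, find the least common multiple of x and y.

max exponent per prime: 2^4 · 7 · 29^3 = 2731568

2731568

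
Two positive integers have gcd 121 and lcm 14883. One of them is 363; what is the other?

u·v = gcd·lcm = 121·14883 = 1800843, so v = 1800843/363 = 4961.

4961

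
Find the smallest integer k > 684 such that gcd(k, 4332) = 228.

912

4332 = 228·19. Any k with gcd(k, 4332) = 228 is a multiple of 228, say 228s, with s coprime to 19.
Need s > 684/228, so s ≥ 4. First s ≥ 4 with gcd(s, 19) = 1 is s = 4. Thus k = 228·4 = 912.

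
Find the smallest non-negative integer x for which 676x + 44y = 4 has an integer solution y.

3

Euclid: 676 = 15·44 + 16; 44 = 2·16 + 12; 16 = 1·12 + 4; 12 = 3·4 + 0 → gcd = 4; 4 = 4·1.
Back-substitution yields 676·(3) + 44·(-46) = 4, so one solution is x = 3·1 = 3, y = -46·1 = -46.
Solutions in x differ by 44/4 = 11; the one in [0, 11) is 3 mod 11 = 3.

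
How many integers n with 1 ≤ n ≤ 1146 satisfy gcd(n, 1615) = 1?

818

Prime factors of 1615: 5, 17, 19. Count integers ≤ 1146 divisible by none of them.
By inclusion–exclusion: 1146 − ⌊1146/5⌋ − ⌊1146/17⌋ − ⌊1146/19⌋ + ⌊1146/85⌋ + ⌊1146/95⌋ + ⌊1146/323⌋ − ⌊1146/1615⌋ = 818.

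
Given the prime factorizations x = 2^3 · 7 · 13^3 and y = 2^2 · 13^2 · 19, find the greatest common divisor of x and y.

676

min exponent per shared prime: 2^2 · 13^2 = 676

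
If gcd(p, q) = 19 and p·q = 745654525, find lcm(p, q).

39244975

For any two positive integers, gcd × lcm equals their product. Hence lcm = 745654525 / 19 = 39244975.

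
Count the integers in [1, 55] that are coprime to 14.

24

14 = 2·7. Inclusion–exclusion on these primes:
55 − ⌊55/2⌋ − ⌊55/7⌋ + ⌊55/14⌋ = 24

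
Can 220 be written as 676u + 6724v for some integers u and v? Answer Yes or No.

gcd(676, 6724): 6724 = 9·676 + 640; 676 = 1·640 + 36; 640 = 17·36 + 28; 36 = 1·28 + 8; 28 = 3·8 + 4; 8 = 2·4 + 0 → 4
4 divides 220, so a solution exists.

Yes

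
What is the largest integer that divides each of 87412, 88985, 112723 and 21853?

87412 = 2² · 13 · 41²; 88985 = 5 · 13 · 37²; 112723 = 13² · 23 · 29; 21853 = 13 · 41²
gcd takes min exponent of each prime: 13 = 13

13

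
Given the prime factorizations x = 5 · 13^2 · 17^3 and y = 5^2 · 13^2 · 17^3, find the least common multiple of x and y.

20757425

max exponent per prime: 5^2 · 13^2 · 17^3 = 20757425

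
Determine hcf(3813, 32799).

3

Euclid: 32799 = 8·3813 + 2295; 3813 = 1·2295 + 1518; 2295 = 1·1518 + 777; 1518 = 1·777 + 741; 777 = 1·741 + 36; 741 = 20·36 + 21; 36 = 1·21 + 15; 21 = 1·15 + 6; 15 = 2·6 + 3; 6 = 2·3 + 0. Last nonzero remainder: 3.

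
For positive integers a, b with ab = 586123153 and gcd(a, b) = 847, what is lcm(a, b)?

For any two positive integers, gcd × lcm equals their product. Hence lcm = 586123153 / 847 = 691999.

691999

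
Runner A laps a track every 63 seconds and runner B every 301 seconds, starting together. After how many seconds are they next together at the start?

gcd first: 301 = 4·63 + 49; 63 = 1·49 + 14; 49 = 3·14 + 7; 14 = 2·7 + 0 → gcd = 7
lcm = 63·301/gcd = 18963/7 = 2709

2709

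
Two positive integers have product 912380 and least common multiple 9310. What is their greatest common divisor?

gcd·lcm = product, so gcd = 912380/9310 = 98.

98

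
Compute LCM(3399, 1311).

1485363

gcd first: 3399 = 2·1311 + 777; 1311 = 1·777 + 534; 777 = 1·534 + 243; 534 = 2·243 + 48; 243 = 5·48 + 3; 48 = 16·3 + 0 → gcd = 3
lcm = 3399·1311/gcd = 4456089/3 = 1485363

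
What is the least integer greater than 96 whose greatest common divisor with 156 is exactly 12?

156 = 12·13. Any t with gcd(t, 156) = 12 is a multiple of 12, say 12s, with s coprime to 13.
Need s > 96/12, so s ≥ 9. First s ≥ 9 with gcd(s, 13) = 1 is s = 9. Thus t = 12·9 = 108.

108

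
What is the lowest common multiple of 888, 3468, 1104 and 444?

11805072

888 = 2³ · 3 · 37; 3468 = 2² · 3 · 17²; 1104 = 2⁴ · 3 · 23; 444 = 2² · 3 · 37
lcm takes max exponent of each prime: 2⁴ · 3 · 17² · 23 · 37 = 11805072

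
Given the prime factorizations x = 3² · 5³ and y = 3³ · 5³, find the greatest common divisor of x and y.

1125

min exponent per shared prime: 3² · 5³ = 1125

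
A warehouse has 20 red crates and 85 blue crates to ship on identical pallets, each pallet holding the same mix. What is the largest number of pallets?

Euclid: 85 = 4·20 + 5; 20 = 4·5 + 0. Last nonzero remainder: 5.

5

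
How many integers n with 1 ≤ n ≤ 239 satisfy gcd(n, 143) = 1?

143 = 11·13. Inclusion–exclusion on these primes:
239 − ⌊239/11⌋ − ⌊239/13⌋ + ⌊239/143⌋ = 201

201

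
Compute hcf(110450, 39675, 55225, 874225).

gcd(110450, 39675): 110450 = 2·39675 + 31100; 39675 = 1·31100 + 8575; 31100 = 3·8575 + 5375; 8575 = 1·5375 + 3200; 5375 = 1·3200 + 2175; 3200 = 1·2175 + 1025; 2175 = 2·1025 + 125; 1025 = 8·125 + 25; 125 = 5·25 + 0 → 25
gcd(25, 55225): 55225 = 2209·25 + 0 → 25
gcd(25, 874225): 874225 = 34969·25 + 0 → 25

25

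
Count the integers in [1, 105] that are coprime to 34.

Prime factors of 34: 2, 17. Count integers ≤ 105 divisible by none of them.
By inclusion–exclusion: 105 − ⌊105/2⌋ − ⌊105/17⌋ + ⌊105/34⌋ = 50.

50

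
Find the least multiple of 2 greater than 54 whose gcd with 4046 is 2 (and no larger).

58

4046 = 2·2023. Any x with gcd(x, 4046) = 2 is a multiple of 2, say 2s, with s coprime to 2023.
Need s > 54/2, so s ≥ 28. First s ≥ 28 with gcd(s, 2023) = 1 is s = 29. Thus x = 2·29 = 58.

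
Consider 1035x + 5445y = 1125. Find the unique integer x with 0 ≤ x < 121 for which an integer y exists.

80

Reduce mod 5445: 1035x ≡ 1125 (mod 5445). With g = gcd(1035, 5445) = 45 dividing 1125, divide through: 23x ≡ 25 (mod 121).
Since gcd(23, 121) = 1, x ≡ 25·(23)⁻¹ ≡ 80 (mod 121). Smallest non-negative: 80.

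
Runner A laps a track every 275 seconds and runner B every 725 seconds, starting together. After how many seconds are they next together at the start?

gcd first: 725 = 2·275 + 175; 275 = 1·175 + 100; 175 = 1·100 + 75; 100 = 1·75 + 25; 75 = 3·25 + 0 → gcd = 25
lcm = 275·725/gcd = 199375/25 = 7975

7975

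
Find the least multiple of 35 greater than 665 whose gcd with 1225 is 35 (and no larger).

1225 = 35·35. Any a with gcd(a, 1225) = 35 is a multiple of 35, say 35s, with s coprime to 35.
Need s > 665/35, so s ≥ 20. First s ≥ 20 with gcd(s, 35) = 1 is s = 22. Thus a = 35·22 = 770.

770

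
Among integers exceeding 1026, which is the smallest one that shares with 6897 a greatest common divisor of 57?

Multiples of 57 above 1026: 57·19, 57·20, … . Need the cofactor coprime to 6897/57 = 121.
Checking s = 19, 20, … the first with gcd(s, 121) = 1 is s = 19, giving 1083.

1083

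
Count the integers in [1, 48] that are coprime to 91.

91 = 7·13. Inclusion–exclusion on these primes:
48 − ⌊48/7⌋ − ⌊48/13⌋ + ⌊48/91⌋ = 39

39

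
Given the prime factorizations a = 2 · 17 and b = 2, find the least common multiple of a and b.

max exponent per prime: 2 · 17 = 34

34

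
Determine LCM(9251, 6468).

9251 = 11 · 29²; 6468 = 2² · 3 · 7² · 11
max exponents: 2² · 3 · 7² · 11 · 29² = 5439588

5439588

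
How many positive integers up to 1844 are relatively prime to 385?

Prime factors of 385: 5, 7, 11. Count integers ≤ 1844 divisible by none of them.
By inclusion–exclusion: 1844 − ⌊1844/5⌋ − ⌊1844/7⌋ − ⌊1844/11⌋ + ⌊1844/35⌋ + ⌊1844/55⌋ + ⌊1844/77⌋ − ⌊1844/385⌋ = 1150.

1150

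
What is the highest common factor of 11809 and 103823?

Euclid: 103823 = 8·11809 + 9351; 11809 = 1·9351 + 2458; 9351 = 3·2458 + 1977; 2458 = 1·1977 + 481; 1977 = 4·481 + 53; 481 = 9·53 + 4; 53 = 13·4 + 1; 4 = 4·1 + 0. Last nonzero remainder: 1.

1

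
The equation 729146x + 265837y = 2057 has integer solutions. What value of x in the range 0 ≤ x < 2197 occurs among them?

801

gcd(729146, 265837) = 121 (Euclid: 729146 = 2·265837 + 197472; 265837 = 1·197472 + 68365; 197472 = 2·68365 + 60742; 68365 = 1·60742 + 7623; 60742 = 7·7623 + 7381; 7623 = 1·7381 + 242; 7381 = 30·242 + 121; 242 = 2·121 + 0), and 121 | 2057.
Extended Euclid: 729146·(1081) + 265837·(-2965) = 121. Scale by 17: x₀ = 18377.
General solution x = x₀ + 2197t; reducing mod 2197 gives x = 801 (and y = -2197).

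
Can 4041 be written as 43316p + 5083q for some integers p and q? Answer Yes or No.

No

gcd(43316, 5083): 43316 = 8·5083 + 2652; 5083 = 1·2652 + 2431; 2652 = 1·2431 + 221; 2431 = 11·221 + 0 → 221
221 does not divide 4041, so a solution does not exist.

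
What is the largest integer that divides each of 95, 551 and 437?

19

95 = 5 · 19; 551 = 19 · 29; 437 = 19 · 23
gcd takes min exponent of each prime: 19 = 19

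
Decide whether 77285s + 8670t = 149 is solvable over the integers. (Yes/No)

gcd(77285, 8670): 77285 = 8·8670 + 7925; 8670 = 1·7925 + 745; 7925 = 10·745 + 475; 745 = 1·475 + 270; 475 = 1·270 + 205; 270 = 1·205 + 65; 205 = 3·65 + 10; 65 = 6·10 + 5; 10 = 2·5 + 0 → 5
5 does not divide 149, so a solution does not exist.

No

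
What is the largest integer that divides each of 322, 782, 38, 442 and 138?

gcd(322, 782): 782 = 2·322 + 138; 322 = 2·138 + 46; 138 = 3·46 + 0 → 46
gcd(46, 38): 46 = 1·38 + 8; 38 = 4·8 + 6; 8 = 1·6 + 2; 6 = 3·2 + 0 → 2
gcd(2, 442): 442 = 221·2 + 0 → 2
gcd(2, 138): 138 = 69·2 + 0 → 2

2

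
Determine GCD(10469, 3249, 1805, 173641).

10469 = 19² · 29; 3249 = 3² · 19²; 1805 = 5 · 19²; 173641 = 13 · 19² · 37
gcd takes min exponent of each prime: 19² = 361

361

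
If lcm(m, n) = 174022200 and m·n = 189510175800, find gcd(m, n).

1089

From gcd × lcm = mn: gcd = 189510175800 / 174022200 = 1089.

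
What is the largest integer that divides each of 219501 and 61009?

Euclid: 219501 = 3·61009 + 36474; 61009 = 1·36474 + 24535; 36474 = 1·24535 + 11939; 24535 = 2·11939 + 657; 11939 = 18·657 + 113; 657 = 5·113 + 92; 113 = 1·92 + 21; 92 = 4·21 + 8; 21 = 2·8 + 5; 8 = 1·5 + 3; 5 = 1·3 + 2; 3 = 1·2 + 1; 2 = 2·1 + 0. Last nonzero remainder: 1.

1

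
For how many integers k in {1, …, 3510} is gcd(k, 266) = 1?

1425

266 = 2·7·19. Inclusion–exclusion on these primes:
3510 − ⌊3510/2⌋ − ⌊3510/7⌋ − ⌊3510/19⌋ + ⌊3510/14⌋ + ⌊3510/38⌋ + ⌊3510/133⌋ − ⌊3510/266⌋ = 1425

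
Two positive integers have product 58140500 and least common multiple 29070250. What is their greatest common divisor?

From gcd × lcm = pq: gcd = 58140500 / 29070250 = 2.

2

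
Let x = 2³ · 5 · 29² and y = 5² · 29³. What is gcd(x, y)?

4205

min exponent per shared prime: 5 · 29² = 4205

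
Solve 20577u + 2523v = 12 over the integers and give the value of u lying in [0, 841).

Euclid: 20577 = 8·2523 + 393; 2523 = 6·393 + 165; 393 = 2·165 + 63; 165 = 2·63 + 39; 63 = 1·39 + 24; 39 = 1·24 + 15; 24 = 1·15 + 9; 15 = 1·9 + 6; 9 = 1·6 + 3; 6 = 2·3 + 0 → gcd = 3; 12 = 3·4.
Back-substitution yields 20577·(321) + 2523·(-2618) = 3, so one solution is u = 321·4 = 1284, v = -2618·4 = -10472.
Solutions in u differ by 2523/3 = 841; the one in [0, 841) is 1284 mod 841 = 443.

443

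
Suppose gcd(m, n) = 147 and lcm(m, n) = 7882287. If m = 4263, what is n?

m·n = gcd·lcm = 147·7882287 = 1158696189, so n = 1158696189/4263 = 271803.

271803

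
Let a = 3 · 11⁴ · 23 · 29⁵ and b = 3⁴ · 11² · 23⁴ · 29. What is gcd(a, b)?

min exponent per shared prime: 3 · 11² · 23 · 29 = 242121

242121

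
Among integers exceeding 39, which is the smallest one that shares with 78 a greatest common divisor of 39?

117

gcd(a, 78) = 39 forces 39 | a; write a = 39s. Then gcd(39s, 39·2) = 39·gcd(s, 2), so need gcd(s, 2) = 1.
39s > 39 gives s ≥ 2. The least s ≥ 2 coprime to 2 is 3, so a = 39·3 = 117.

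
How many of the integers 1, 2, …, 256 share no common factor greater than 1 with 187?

Prime factors of 187: 11, 17. Count integers ≤ 256 divisible by none of them.
By inclusion–exclusion: 256 − ⌊256/11⌋ − ⌊256/17⌋ + ⌊256/187⌋ = 219.

219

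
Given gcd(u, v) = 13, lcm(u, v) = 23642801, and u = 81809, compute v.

3757

Using uv = gcd(u,v)·lcm(u,v) = 13·23642801 = 307356413, we get v = 307356413/81809 = 3757.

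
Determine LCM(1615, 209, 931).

1615 = 5 · 17 · 19; 209 = 11 · 19; 931 = 7² · 19
lcm takes max exponent of each prime: 5 · 7² · 11 · 17 · 19 = 870485

870485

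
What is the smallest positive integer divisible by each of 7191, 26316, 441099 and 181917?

lcm(7191, 26316) = 7191·26316/gcd = 189238356/153 = 1236852
lcm(1236852, 441099) = 1236852·441099/gcd = 545574180348/153 = 3565844316
lcm(3565844316, 181917) = 3565844316·181917/gcd = 648687700433772/153 = 4239788891724

4239788891724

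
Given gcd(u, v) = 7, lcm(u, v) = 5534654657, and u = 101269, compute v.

u·v = gcd·lcm = 7·5534654657 = 38742582599, so v = 38742582599/101269 = 382571.

382571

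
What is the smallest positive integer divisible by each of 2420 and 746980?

90384580

gcd first: 746980 = 308·2420 + 1620; 2420 = 1·1620 + 800; 1620 = 2·800 + 20; 800 = 40·20 + 0 → gcd = 20
lcm = 2420·746980/gcd = 1807691600/20 = 90384580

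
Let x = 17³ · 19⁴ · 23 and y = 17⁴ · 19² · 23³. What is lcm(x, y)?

max exponent per prime: 17⁴ · 19⁴ · 23³ = 132432201112247

132432201112247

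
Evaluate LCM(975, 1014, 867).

7326150

975 = 3 · 5² · 13; 1014 = 2 · 3 · 13²; 867 = 3 · 17²
lcm takes max exponent of each prime: 2 · 3 · 5² · 13² · 17² = 7326150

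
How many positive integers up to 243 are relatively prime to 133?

198

Prime factors of 133: 7, 19. Count integers ≤ 243 divisible by none of them.
By inclusion–exclusion: 243 − ⌊243/7⌋ − ⌊243/19⌋ + ⌊243/133⌋ = 198.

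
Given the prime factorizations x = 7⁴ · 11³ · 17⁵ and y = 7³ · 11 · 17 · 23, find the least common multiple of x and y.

max exponent per prime: 7⁴ · 11³ · 17⁵ · 23 = 104362063700741

104362063700741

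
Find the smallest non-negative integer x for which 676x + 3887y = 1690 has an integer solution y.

14

Euclid: 3887 = 5·676 + 507; 676 = 1·507 + 169; 507 = 3·169 + 0 → gcd = 169; 1690 = 169·10.
Back-substitution yields 676·(6) + 3887·(-1) = 169, so one solution is x = 6·10 = 60, y = -1·10 = -10.
Solutions in x differ by 3887/169 = 23; the one in [0, 23) is 60 mod 23 = 14.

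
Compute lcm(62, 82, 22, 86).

62 = 2 · 31; 82 = 2 · 41; 22 = 2 · 11; 86 = 2 · 43
lcm takes max exponent of each prime: 2 · 11 · 31 · 41 · 43 = 1202366

1202366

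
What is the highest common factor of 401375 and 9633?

Euclid: 401375 = 41·9633 + 6422; 9633 = 1·6422 + 3211; 6422 = 2·3211 + 0. Last nonzero remainder: 3211.

3211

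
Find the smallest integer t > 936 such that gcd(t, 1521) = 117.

Multiples of 117 above 936: 117·9, 117·10, … . Need the cofactor coprime to 1521/117 = 13.
Checking s = 9, 10, … the first with gcd(s, 13) = 1 is s = 9, giving 1053.

1053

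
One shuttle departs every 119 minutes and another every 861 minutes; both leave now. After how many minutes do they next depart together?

14637

119 = 7 · 17; 861 = 3 · 7 · 41
max exponents: 3 · 7 · 17 · 41 = 14637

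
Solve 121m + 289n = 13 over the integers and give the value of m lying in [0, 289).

gcd(121, 289) = 1 (Euclid: 289 = 2·121 + 47; 121 = 2·47 + 27; 47 = 1·27 + 20; 27 = 1·20 + 7; 20 = 2·7 + 6; 7 = 1·6 + 1; 6 = 6·1 + 0), and 1 | 13.
Extended Euclid: 121·(43) + 289·(-18) = 1. Scale by 13: m₀ = 559.
General solution m = m₀ + 289t; reducing mod 289 gives m = 270 (and n = -113).

270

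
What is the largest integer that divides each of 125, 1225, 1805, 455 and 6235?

5

gcd(125, 1225): 1225 = 9·125 + 100; 125 = 1·100 + 25; 100 = 4·25 + 0 → 25
gcd(25, 1805): 1805 = 72·25 + 5; 25 = 5·5 + 0 → 5
gcd(5, 455): 455 = 91·5 + 0 → 5
gcd(5, 6235): 6235 = 1247·5 + 0 → 5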